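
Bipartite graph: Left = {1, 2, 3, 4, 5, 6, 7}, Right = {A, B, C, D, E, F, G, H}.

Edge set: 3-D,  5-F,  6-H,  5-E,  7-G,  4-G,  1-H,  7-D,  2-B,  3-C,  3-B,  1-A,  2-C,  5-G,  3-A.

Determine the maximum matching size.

7

One maximum matching: 1–A, 2–C, 3–B, 4–G, 5–E, 6–H, 7–D.
All 7 left vertices are matched, so no larger matching exists.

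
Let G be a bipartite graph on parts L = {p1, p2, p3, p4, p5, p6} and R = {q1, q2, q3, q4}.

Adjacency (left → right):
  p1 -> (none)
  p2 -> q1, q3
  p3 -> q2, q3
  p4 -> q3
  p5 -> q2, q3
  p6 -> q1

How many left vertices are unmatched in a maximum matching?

A valid assignment of size 3: p2–q1, p3–q2, p4–q3.
The set {p1, p2, p3, p4, p5, p6} has only 3 neighbours ({q1, q2, q3}), so by Hall's theorem at most 3 of the 6 left vertices can be matched.
That matches 3 of the 6, leaving 3 unmatched; no matching can do better.

3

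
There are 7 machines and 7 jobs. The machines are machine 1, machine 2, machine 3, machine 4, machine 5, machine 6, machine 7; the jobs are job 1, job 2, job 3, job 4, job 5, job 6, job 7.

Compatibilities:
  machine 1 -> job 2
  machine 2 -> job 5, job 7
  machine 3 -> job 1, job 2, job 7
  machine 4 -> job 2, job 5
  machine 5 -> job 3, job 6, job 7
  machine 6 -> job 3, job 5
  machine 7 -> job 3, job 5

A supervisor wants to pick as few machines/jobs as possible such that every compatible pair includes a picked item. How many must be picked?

The 6 edges machine 1–job 2, machine 2–job 7, machine 3–job 1, machine 4–job 5, machine 5–job 6, machine 6–job 3 form a matching, so any vertex cover needs at least 6 vertices (one per matched edge).
Conversely {machine 2, machine 3, machine 5, job 2, job 3, job 5} meets every edge and has exactly 6 vertices, so 6 is optimal.

6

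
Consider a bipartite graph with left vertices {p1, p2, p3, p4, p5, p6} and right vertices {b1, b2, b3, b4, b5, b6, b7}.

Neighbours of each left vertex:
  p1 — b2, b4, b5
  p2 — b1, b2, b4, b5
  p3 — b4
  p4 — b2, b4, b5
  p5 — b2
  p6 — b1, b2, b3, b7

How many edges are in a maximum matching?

A valid assignment of size 5: p1-b2, p2-b1, p3-b4, p4-b5, p6-b3.
The set {p1, p3, p4, p5} has only 3 neighbours ({b2, b4, b5}), so by Hall's theorem at most 5 of the 6 left vertices can be matched.

5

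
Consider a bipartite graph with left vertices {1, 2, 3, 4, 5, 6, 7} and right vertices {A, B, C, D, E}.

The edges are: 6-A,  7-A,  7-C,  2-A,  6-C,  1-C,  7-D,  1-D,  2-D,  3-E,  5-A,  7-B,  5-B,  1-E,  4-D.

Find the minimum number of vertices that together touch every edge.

A maximum matching has 5 edges (e.g. 1–C, 2–A, 3–E, 4–D, 5–B).
By König's theorem the minimum vertex cover has the same size. One such cover is {A, B, C, D, E}.

5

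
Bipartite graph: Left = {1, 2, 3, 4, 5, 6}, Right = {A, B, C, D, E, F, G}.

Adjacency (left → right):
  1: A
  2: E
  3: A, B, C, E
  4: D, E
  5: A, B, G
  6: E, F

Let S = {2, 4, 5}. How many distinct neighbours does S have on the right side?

The union of neighbours of {2, 4, 5} is {A, B, D, E, G}, which has 5 elements.
Since |N(S)| = 5 ≥ |S| = 3, Hall's condition holds for this subset.

5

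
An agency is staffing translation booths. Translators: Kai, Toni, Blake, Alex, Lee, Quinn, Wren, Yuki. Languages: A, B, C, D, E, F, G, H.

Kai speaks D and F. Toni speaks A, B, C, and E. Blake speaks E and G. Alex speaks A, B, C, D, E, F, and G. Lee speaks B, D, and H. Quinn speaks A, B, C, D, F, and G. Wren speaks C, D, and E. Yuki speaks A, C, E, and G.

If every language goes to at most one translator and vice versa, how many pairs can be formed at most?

A valid assignment of size 8: Kai-D, Toni-B, Blake-G, Alex-A, Lee-H, Quinn-F, Wren-C, Yuki-E.
This saturates every translator, so 8 is the maximum.

8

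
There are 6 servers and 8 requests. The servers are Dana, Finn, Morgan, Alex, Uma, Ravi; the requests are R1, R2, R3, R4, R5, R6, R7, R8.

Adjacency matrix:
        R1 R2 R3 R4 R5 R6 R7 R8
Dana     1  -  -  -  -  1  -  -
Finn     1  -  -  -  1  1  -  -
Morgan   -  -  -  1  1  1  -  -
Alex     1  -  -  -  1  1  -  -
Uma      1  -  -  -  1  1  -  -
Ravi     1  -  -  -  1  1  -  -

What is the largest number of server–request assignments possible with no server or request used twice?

4

One maximum matching: Dana→R1, Finn→R6, Morgan→R4, Alex→R5.
The set {Dana, Finn, Alex, Uma, Ravi} has only 3 neighbours ({R1, R5, R6}), so by Hall's theorem at most 4 of the 6 servers can be matched.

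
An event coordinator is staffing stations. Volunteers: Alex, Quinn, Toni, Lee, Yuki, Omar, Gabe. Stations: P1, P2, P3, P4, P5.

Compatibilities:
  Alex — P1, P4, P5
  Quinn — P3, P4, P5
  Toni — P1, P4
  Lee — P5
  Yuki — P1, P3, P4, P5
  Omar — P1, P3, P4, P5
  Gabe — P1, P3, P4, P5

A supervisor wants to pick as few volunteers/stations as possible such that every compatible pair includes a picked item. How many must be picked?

The 4 edges Alex–P1, Quinn–P3, Toni–P4, Lee–P5 form a matching, so any vertex cover needs at least 4 vertices (one per matched edge).
Conversely {P1, P3, P4, P5} meets every edge and has exactly 4 vertices, so 4 is optimal.

4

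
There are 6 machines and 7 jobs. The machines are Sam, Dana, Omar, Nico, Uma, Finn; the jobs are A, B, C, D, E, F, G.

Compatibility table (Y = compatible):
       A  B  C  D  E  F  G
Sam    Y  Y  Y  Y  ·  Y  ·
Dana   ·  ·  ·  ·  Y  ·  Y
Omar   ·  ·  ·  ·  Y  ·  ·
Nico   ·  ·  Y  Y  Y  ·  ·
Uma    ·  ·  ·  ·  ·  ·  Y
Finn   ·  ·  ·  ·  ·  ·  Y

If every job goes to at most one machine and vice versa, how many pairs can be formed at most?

4

One maximum matching: Sam-A, Dana-G, Omar-E, Nico-C.
The set {Dana, Omar, Uma, Finn} has only 2 neighbours ({E, G}), so by Hall's theorem at most 4 of the 6 machines can be matched.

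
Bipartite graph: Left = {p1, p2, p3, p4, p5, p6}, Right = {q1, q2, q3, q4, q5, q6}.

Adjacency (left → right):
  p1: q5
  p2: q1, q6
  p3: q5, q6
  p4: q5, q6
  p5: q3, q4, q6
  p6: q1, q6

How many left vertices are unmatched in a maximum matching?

For example, pair p1–q5, p2–q1, p3–q6, p5–q4.
The set {p1, p2, p3, p4, p6} has only 3 neighbours ({q1, q5, q6}), so by Hall's theorem at most 4 of the 6 left vertices can be matched.
That matches 4 of the 6, leaving 2 unmatched; no matching can do better.

2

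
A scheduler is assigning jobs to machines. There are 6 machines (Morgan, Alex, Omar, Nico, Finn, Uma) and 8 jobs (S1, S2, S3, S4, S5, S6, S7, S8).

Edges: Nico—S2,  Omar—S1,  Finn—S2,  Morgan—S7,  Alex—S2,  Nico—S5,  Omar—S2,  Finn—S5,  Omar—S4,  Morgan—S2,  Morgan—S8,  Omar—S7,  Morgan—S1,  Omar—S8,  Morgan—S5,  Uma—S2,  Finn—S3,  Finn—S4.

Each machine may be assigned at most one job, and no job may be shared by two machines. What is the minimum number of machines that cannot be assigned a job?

A valid assignment of size 5: Morgan-S1, Alex-S2, Omar-S7, Nico-S5, Finn-S4.
The set {Alex, Uma} has only 1 neighbour ({S2}), so by Hall's theorem at most 5 of the 6 machines can be matched.
That matches 5 of the 6, leaving 1 unmatched; no matching can do better.

1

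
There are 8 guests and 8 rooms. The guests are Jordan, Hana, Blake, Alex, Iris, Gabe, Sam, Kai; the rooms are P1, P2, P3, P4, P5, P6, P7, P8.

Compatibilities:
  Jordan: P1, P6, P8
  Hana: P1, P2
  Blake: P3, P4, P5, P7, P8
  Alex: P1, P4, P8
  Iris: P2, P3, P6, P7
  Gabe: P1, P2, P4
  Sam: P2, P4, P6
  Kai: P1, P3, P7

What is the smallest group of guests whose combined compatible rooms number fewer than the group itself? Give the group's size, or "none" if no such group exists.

A matching saturating every guest exists, for instance Jordan→P1, Hana→P2, Blake→P5, Alex→P8, Iris→P3, Gabe→P4, Sam→P6, Kai→P7.
By Hall's marriage theorem, this means |N(S)| ≥ |S| for every subset S, so no violating subset exists.

none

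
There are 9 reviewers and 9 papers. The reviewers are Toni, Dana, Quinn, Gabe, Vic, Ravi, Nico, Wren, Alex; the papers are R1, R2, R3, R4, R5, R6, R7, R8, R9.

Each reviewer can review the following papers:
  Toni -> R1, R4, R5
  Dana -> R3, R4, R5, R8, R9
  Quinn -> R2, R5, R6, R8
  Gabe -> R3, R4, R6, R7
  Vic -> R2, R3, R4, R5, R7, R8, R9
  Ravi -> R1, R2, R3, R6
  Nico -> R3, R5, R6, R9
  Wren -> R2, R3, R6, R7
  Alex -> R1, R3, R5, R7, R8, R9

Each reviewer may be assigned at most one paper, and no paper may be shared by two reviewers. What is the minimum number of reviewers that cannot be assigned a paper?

0

For example, pair Toni→R4, Dana→R8, Quinn→R6, Gabe→R7, Vic→R2, Ravi→R1, Nico→R5, Wren→R3, Alex→R9.
All 9 reviewers are matched, so no larger matching exists.
That matches 9 of the 9, leaving 0 unmatched; no matching can do better.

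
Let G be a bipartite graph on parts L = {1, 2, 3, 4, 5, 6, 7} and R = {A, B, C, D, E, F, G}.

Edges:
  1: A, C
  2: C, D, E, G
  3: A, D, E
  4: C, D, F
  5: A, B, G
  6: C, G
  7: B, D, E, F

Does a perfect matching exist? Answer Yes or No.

Yes

For example, pair 1→A, 2→E, 3→D, 4→F, 5→G, 6→C, 7→B.
Every left vertex is matched, so this is a perfect matching.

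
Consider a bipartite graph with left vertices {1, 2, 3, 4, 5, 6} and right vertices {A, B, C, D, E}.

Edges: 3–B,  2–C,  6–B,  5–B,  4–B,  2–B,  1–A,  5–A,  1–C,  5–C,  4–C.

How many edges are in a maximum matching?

For example, pair 1→A, 2→C, 3→B.
The set {1, 2, 3, 4, 5, 6} has only 3 neighbours ({A, B, C}), so by Hall's theorem at most 3 of the 6 left vertices can be matched.

3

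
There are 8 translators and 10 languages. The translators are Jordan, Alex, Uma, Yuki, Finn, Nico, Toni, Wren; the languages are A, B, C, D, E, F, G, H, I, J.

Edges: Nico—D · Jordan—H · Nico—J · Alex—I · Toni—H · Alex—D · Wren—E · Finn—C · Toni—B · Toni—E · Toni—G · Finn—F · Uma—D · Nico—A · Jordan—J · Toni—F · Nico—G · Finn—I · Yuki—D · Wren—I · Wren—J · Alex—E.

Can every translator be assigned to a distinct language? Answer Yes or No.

The set {Uma, Yuki} has only 1 neighbour ({D}), so by Hall's theorem at most 7 of the 8 translators can be matched.
Hence no matching covers every translator.

No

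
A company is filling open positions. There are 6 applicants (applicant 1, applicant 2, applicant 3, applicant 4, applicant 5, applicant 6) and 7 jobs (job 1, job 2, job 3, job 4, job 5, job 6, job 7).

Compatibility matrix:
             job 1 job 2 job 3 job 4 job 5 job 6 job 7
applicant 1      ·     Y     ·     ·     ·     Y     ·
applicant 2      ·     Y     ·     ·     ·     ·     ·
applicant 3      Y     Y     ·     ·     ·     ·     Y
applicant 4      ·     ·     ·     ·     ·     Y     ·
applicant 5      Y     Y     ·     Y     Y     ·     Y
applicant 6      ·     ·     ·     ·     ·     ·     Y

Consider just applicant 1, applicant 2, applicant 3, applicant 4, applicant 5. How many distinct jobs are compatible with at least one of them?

The union of neighbours of {applicant 1, applicant 2, applicant 3, applicant 4, applicant 5} is {job 1, job 2, job 4, job 5, job 6, job 7}, which has 6 elements.
Since |N(S)| = 6 ≥ |S| = 5, Hall's condition holds for this subset.

6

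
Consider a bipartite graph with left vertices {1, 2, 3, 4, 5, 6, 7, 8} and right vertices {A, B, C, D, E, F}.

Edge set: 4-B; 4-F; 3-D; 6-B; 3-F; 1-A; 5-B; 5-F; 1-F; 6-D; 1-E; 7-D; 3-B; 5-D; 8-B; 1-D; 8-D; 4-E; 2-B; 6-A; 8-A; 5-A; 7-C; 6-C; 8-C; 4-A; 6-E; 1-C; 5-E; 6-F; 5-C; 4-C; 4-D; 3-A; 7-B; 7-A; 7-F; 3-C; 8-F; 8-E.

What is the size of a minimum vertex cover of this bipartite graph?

6

{A, B, C, D, E, F} is a vertex cover of size 6: every edge has an endpoint in this set.
No smaller cover exists because 1–D, 2–B, 3–C, 4–F, 5–E, 6–A is a matching of size 6, and a cover must include an endpoint of each of these disjoint edges (König's theorem).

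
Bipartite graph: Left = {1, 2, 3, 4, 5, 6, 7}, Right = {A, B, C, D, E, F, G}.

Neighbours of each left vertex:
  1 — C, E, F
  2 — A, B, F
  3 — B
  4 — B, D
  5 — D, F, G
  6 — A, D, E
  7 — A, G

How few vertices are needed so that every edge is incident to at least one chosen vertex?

7

{1, 2, 3, 4, 5, 6, 7} is a vertex cover of size 7: every edge has an endpoint in this set.
No smaller cover exists because 1–C, 2–A, 3–B, 4–D, 5–F, 6–E, 7–G is a matching of size 7, and a cover must include an endpoint of each of these disjoint edges (König's theorem).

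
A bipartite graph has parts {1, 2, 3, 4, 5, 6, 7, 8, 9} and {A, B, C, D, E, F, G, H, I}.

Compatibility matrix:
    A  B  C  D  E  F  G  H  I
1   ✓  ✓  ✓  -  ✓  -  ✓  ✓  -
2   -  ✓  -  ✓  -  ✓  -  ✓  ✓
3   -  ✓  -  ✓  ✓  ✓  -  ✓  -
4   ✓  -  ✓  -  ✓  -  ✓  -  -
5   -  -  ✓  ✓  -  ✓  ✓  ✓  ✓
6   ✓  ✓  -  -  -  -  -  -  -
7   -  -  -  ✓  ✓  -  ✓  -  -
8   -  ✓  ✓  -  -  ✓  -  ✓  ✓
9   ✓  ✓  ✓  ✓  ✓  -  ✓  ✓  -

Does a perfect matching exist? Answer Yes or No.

A valid assignment of size 9: 1→A, 2→H, 3→E, 4→C, 5→I, 6→B, 7→D, 8→F, 9→G.
All 9 left vertices are covered.

Yes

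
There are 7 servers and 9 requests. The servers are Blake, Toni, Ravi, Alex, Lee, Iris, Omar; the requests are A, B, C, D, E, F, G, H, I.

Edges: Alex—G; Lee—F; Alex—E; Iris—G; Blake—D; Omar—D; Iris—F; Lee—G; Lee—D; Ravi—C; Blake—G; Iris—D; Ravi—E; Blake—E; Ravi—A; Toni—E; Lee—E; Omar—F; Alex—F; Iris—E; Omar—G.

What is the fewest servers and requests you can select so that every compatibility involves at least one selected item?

5

A maximum matching has 5 edges (e.g. Blake–G, Toni–E, Ravi–C, Alex–F, Lee–D).
By König's theorem the minimum vertex cover has the same size. One such cover is {Ravi, D, E, F, G}.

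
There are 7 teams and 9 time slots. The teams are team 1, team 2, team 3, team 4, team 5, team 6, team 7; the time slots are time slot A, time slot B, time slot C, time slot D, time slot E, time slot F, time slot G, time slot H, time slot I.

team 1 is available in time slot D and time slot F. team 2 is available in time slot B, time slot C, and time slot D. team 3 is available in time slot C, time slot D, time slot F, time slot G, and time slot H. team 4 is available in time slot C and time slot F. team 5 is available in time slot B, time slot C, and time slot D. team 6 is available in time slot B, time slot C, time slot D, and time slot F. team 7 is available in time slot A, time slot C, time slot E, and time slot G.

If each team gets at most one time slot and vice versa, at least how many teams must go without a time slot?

A valid assignment of size 6: team 1→time slot F, team 2→time slot B, team 3→time slot H, team 4→time slot C, team 5→time slot D, team 7→time slot G.
The set {team 1, team 2, team 4, team 5, team 6} has only 4 neighbours ({time slot B, time slot C, time slot D, time slot F}), so by Hall's theorem at most 6 of the 7 teams can be matched.
That matches 6 of the 7, leaving 1 unmatched; no matching can do better.

1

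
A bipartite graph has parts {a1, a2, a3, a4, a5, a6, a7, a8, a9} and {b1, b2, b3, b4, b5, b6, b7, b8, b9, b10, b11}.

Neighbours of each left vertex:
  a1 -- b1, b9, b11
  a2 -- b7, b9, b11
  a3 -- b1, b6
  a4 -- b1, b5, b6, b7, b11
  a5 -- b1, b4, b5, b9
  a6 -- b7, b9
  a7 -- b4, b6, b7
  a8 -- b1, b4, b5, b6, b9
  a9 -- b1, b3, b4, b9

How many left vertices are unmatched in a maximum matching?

One maximum matching: a1→b11, a2→b9, a3→b1, a4→b5, a5→b4, a6→b7, a7→b6, a9→b3.
The set {a1, a2, a3, a4, a5, a6, a7, a8} has only 7 neighbours ({b1, b11, b4, b5, b6, b7, b9}), so by Hall's theorem at most 8 of the 9 left vertices can be matched.
That matches 8 of the 9, leaving 1 unmatched; no matching can do better.

1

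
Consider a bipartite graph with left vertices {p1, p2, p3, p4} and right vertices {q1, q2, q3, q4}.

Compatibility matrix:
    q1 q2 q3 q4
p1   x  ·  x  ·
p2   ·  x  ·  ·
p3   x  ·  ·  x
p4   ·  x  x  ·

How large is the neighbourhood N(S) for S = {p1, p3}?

The union of neighbours of {p1, p3} is {q1, q3, q4}, which has 3 elements.
Since |N(S)| = 3 ≥ |S| = 2, Hall's condition holds for this subset.

3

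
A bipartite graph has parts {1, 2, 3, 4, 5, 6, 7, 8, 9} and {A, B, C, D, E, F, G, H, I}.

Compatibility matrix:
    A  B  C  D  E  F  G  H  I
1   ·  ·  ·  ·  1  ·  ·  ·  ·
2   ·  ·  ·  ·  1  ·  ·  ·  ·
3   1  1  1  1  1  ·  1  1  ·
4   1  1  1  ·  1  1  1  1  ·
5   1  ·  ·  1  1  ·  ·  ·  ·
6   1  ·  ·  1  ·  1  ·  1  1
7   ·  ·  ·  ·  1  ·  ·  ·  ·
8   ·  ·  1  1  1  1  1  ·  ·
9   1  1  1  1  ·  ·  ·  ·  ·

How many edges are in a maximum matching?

7

One maximum matching: 1–E, 3–A, 4–G, 5–D, 6–H, 8–F, 9–B.
The set {1, 2, 7} has only 1 neighbour ({E}), so by Hall's theorem at most 7 of the 9 left vertices can be matched.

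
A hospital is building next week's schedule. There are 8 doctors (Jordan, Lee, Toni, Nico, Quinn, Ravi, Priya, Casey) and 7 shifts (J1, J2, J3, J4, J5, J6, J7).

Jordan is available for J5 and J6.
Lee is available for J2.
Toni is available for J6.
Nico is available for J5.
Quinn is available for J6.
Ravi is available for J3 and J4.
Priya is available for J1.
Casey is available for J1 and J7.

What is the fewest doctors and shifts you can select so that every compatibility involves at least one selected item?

6

The 6 edges Jordan–J5, Lee–J2, Toni–J6, Ravi–J3, Priya–J1, Casey–J7 form a matching, so any vertex cover needs at least 6 vertices (one per matched edge).
Conversely {Lee, Ravi, Priya, Casey, J5, J6} meets every edge and has exactly 6 vertices, so 6 is optimal.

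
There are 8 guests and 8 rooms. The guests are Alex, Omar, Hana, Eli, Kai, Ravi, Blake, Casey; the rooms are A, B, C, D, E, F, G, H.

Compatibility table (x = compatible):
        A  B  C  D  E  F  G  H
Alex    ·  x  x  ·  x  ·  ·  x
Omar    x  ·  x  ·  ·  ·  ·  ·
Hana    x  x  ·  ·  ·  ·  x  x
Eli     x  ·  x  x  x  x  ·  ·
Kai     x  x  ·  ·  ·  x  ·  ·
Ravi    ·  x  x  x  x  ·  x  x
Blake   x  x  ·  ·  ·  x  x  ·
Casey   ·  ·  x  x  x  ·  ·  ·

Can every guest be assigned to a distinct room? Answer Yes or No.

For example, pair Alex→H, Omar→C, Hana→B, Eli→D, Kai→A, Ravi→G, Blake→F, Casey→E.
Every guest is matched, so this is a perfect matching.

Yes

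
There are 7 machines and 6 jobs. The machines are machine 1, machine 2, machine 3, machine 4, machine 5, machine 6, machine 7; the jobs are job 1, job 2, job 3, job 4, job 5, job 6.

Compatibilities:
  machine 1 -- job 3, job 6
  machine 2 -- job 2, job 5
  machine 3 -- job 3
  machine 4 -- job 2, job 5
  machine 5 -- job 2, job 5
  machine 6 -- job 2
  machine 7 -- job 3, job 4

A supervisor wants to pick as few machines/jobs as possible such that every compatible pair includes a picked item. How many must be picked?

5

{machine 1, machine 3, machine 7, job 2, job 5} is a vertex cover of size 5: every edge has an endpoint in this set.
No smaller cover exists because machine 1–job 6, machine 2–job 5, machine 3–job 3, machine 4–job 2, machine 7–job 4 is a matching of size 5, and a cover must include an endpoint of each of these disjoint edges (König's theorem).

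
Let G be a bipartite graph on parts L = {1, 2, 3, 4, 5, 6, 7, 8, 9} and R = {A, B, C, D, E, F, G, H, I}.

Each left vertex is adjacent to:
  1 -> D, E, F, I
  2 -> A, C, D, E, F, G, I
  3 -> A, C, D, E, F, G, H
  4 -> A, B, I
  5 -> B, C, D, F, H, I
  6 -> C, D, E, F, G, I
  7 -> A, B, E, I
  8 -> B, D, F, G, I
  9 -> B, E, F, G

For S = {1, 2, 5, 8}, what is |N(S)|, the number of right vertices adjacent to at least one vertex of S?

The union of neighbours of {1, 2, 5, 8} is {A, B, C, D, E, F, G, H, I}, which has 9 elements.
Since |N(S)| = 9 ≥ |S| = 4, Hall's condition holds for this subset.

9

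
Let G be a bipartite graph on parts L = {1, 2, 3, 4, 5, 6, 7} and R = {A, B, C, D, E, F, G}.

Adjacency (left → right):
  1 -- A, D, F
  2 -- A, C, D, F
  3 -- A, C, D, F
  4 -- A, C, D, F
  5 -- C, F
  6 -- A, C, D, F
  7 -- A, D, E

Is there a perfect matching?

No

The set {1, 2, 3, 4, 5, 6} has only 4 neighbours ({A, C, D, F}), so by Hall's theorem at most 5 of the 7 left vertices can be matched.
Hence no matching covers every left vertex.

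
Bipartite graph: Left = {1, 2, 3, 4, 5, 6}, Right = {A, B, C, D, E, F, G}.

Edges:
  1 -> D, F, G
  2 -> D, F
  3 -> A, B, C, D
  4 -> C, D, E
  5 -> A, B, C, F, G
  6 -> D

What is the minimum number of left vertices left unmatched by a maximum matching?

A valid assignment of size 6: 1→G, 2→F, 3→B, 4→E, 5→A, 6→D.
This saturates every left vertex, so 6 is the maximum.
That matches 6 of the 6, leaving 0 unmatched; no matching can do better.

0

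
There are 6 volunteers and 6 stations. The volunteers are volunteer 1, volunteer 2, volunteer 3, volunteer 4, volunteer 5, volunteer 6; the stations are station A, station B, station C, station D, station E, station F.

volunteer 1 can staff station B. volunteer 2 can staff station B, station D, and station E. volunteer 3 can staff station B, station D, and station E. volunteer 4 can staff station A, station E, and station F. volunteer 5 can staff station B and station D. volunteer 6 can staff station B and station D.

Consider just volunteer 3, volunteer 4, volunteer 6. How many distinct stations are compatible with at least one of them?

5

The union of neighbours of {volunteer 3, volunteer 4, volunteer 6} is {station A, station B, station D, station E, station F}, which has 5 elements.
Since |N(S)| = 5 ≥ |S| = 3, Hall's condition holds for this subset.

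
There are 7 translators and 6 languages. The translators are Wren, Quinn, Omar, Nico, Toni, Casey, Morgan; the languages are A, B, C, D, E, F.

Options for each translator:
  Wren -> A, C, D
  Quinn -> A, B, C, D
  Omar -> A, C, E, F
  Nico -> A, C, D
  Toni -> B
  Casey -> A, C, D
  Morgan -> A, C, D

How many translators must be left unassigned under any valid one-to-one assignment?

A valid assignment of size 5: Wren–A, Quinn–C, Omar–E, Nico–D, Toni–B.
The set {Wren, Quinn, Nico, Toni, Casey, Morgan} has only 4 neighbours ({A, B, C, D}), so by Hall's theorem at most 5 of the 7 translators can be matched.
That matches 5 of the 7, leaving 2 unmatched; no matching can do better.

2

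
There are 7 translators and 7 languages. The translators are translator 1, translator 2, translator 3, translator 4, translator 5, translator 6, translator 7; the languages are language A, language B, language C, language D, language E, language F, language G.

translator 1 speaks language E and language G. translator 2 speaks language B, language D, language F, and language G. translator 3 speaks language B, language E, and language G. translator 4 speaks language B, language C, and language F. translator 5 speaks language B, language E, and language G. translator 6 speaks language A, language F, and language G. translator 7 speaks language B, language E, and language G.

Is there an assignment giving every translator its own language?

The set {translator 1, translator 3, translator 5, translator 7} has only 3 neighbours ({language B, language E, language G}), so by Hall's theorem at most 6 of the 7 translators can be matched.
Hence no matching covers every translator.

No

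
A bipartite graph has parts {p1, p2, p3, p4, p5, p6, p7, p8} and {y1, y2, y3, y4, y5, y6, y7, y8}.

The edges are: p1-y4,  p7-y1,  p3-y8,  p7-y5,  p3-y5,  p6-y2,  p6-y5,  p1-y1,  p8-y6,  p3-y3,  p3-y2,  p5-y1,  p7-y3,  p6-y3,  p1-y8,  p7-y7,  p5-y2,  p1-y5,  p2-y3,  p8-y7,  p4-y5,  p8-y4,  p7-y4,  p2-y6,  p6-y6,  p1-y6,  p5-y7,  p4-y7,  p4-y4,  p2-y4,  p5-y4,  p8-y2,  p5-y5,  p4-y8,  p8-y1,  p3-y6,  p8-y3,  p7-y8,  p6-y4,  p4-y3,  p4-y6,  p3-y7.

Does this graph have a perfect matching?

Yes

One maximum matching: p1–y5, p2–y4, p3–y8, p4–y7, p5–y1, p6–y2, p7–y3, p8–y6.
Every left vertex is matched, so this is a perfect matching.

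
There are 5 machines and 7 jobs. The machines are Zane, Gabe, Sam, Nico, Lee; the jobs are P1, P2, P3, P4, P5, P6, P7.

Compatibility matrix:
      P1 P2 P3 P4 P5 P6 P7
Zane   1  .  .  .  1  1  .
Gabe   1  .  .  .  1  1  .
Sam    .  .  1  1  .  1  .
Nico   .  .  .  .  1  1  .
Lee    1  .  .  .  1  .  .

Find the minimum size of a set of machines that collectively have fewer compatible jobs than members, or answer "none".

4

Take S = {Zane, Gabe, Nico, Lee}. Its neighbourhood is {P1, P5, P6}, so |N(S)| = 3 < |S| = 4.
Every subset of size less than 4 has at least as many neighbours as members, so 4 is the minimum.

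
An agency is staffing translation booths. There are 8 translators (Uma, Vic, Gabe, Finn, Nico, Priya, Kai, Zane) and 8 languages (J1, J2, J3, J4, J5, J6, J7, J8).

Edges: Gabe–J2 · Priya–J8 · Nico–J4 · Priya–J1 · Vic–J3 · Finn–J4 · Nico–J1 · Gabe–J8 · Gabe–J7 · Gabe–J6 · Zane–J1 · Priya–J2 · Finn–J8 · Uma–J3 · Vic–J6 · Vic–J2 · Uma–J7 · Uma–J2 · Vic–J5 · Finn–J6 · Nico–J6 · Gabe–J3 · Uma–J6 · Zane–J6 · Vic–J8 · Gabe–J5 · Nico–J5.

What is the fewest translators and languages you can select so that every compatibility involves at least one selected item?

The 7 edges Uma–J7, Vic–J3, Gabe–J2, Finn–J8, Nico–J5, Priya–J1, Zane–J6 form a matching, so any vertex cover needs at least 7 vertices (one per matched edge).
Conversely {Uma, Vic, Gabe, Finn, Nico, Priya, Zane} meets every edge and has exactly 7 vertices, so 7 is optimal.

7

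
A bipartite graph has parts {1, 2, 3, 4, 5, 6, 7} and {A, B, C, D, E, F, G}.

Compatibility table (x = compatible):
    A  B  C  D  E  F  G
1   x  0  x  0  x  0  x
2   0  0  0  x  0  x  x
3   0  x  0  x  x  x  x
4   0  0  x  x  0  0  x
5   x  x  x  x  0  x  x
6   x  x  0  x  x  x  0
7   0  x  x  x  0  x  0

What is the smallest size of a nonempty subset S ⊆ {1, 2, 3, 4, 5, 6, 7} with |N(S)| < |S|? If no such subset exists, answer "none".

none

A matching saturating every left vertex exists, for instance 1→C, 2→F, 3→G, 4→D, 5→A, 6→E, 7→B.
By Hall's marriage theorem, this means |N(S)| ≥ |S| for every subset S, so no violating subset exists.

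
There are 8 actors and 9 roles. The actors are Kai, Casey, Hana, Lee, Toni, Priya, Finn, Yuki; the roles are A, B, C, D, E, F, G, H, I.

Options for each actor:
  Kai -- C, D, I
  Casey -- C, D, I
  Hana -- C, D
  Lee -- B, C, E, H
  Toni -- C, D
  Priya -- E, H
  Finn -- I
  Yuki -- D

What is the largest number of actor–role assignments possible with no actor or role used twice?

One maximum matching: Kai-I, Casey-D, Hana-C, Lee-B, Priya-E.
The set {Kai, Casey, Hana, Toni, Finn, Yuki} has only 3 neighbours ({C, D, I}), so by Hall's theorem at most 5 of the 8 actors can be matched.

5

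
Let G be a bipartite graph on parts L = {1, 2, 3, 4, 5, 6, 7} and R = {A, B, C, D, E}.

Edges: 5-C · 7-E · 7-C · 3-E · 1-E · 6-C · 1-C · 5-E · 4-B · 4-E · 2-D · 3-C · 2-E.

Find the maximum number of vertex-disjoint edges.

4

For example, pair 1–C, 2–D, 3–E, 4–B.
The set {1, 3, 5, 6, 7} has only 2 neighbours ({C, E}), so by Hall's theorem at most 4 of the 7 left vertices can be matched.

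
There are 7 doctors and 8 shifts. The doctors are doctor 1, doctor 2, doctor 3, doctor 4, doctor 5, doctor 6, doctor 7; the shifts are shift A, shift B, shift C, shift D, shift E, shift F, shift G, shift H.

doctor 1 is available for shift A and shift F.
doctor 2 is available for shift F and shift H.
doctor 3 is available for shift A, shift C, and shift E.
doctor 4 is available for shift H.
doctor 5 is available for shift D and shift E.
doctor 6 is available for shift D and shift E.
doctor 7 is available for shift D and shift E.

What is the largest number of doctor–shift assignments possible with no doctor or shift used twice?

A valid assignment of size 6: doctor 1–shift A, doctor 2–shift F, doctor 3–shift C, doctor 4–shift H, doctor 5–shift D, doctor 6–shift E.
The set {doctor 5, doctor 6, doctor 7} has only 2 neighbours ({shift D, shift E}), so by Hall's theorem at most 6 of the 7 doctors can be matched.

6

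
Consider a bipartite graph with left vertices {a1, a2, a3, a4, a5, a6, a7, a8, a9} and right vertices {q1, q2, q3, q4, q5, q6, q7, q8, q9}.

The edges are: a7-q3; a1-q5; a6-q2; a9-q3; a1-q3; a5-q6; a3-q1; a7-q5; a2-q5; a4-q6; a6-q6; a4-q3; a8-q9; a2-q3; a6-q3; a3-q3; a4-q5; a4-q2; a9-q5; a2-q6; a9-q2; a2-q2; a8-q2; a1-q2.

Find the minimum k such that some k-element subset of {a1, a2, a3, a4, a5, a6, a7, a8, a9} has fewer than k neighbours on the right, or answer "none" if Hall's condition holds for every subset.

5

Take S = {a1, a2, a4, a5, a6}. Its neighbourhood is {q2, q3, q5, q6}, so |N(S)| = 4 < |S| = 5.
Every subset of size less than 5 has at least as many neighbours as members, so 5 is the minimum.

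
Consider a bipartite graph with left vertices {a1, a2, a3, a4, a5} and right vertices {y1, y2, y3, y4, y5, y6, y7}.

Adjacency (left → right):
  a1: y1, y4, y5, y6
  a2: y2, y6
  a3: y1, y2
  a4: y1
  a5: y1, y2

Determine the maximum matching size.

4

A valid assignment of size 4: a1–y4, a2–y6, a3–y2, a4–y1.
The set {a3, a4, a5} has only 2 neighbours ({y1, y2}), so by Hall's theorem at most 4 of the 5 left vertices can be matched.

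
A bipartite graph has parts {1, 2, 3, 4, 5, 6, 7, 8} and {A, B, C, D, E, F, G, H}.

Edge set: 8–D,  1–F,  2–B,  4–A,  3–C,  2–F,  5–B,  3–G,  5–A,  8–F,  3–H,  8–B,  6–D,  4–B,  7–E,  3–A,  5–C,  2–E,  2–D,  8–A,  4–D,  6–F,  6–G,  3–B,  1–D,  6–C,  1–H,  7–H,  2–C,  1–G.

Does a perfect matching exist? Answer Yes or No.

One maximum matching: 1-F, 2-E, 3-G, 4-D, 5-A, 6-C, 7-H, 8-B.
All 8 left vertices are covered.

Yes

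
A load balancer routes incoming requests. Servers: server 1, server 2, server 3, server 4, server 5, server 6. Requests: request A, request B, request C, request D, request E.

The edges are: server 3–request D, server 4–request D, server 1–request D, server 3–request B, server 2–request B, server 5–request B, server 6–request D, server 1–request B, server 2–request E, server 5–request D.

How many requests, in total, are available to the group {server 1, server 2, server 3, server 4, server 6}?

The union of neighbours of {server 1, server 2, server 3, server 4, server 6} is {request B, request D, request E}, which has 3 elements.
Since |N(S)| = 3 < |S| = 5, Hall's condition fails for this subset.

3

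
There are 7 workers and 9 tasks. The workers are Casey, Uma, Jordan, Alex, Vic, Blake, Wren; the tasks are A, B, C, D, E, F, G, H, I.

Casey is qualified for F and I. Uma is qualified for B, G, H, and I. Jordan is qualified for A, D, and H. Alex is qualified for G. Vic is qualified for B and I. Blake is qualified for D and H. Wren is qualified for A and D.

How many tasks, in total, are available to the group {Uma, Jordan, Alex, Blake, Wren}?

The union of neighbours of {Uma, Jordan, Alex, Blake, Wren} is {A, B, D, G, H, I}, which has 6 elements.
Since |N(S)| = 6 ≥ |S| = 5, Hall's condition holds for this subset.

6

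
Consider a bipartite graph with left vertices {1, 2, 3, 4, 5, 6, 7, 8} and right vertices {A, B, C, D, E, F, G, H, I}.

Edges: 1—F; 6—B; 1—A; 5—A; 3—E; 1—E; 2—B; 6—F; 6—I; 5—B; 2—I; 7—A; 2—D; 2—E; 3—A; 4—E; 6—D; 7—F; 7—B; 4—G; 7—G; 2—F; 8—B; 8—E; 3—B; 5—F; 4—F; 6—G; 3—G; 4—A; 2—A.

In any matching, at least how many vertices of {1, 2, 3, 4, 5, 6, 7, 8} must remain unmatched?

For example, pair 1→A, 2→I, 3→E, 4→G, 5→F, 6→D, 7→B.
The set {1, 3, 4, 5, 7, 8} has only 5 neighbours ({A, B, E, F, G}), so by Hall's theorem at most 7 of the 8 left vertices can be matched.
That matches 7 of the 8, leaving 1 unmatched; no matching can do better.

1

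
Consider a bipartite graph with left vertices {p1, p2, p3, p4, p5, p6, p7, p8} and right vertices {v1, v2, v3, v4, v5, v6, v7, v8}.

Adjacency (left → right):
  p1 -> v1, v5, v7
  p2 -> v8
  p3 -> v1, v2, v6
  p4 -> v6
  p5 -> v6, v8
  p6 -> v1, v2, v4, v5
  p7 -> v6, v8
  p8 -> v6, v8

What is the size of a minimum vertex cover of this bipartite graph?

5

{p1, p3, p6, v6, v8} is a vertex cover of size 5: every edge has an endpoint in this set.
No smaller cover exists because p1–v7, p2–v8, p3–v1, p4–v6, p6–v2 is a matching of size 5, and a cover must include an endpoint of each of these disjoint edges (König's theorem).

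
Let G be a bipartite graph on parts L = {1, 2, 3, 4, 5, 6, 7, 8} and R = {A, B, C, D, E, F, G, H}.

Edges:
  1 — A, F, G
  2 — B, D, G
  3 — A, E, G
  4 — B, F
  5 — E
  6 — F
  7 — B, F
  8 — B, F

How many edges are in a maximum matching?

6

One maximum matching: 1–A, 2–D, 3–G, 4–B, 5–E, 6–F.
The set {4, 6, 7, 8} has only 2 neighbours ({B, F}), so by Hall's theorem at most 6 of the 8 left vertices can be matched.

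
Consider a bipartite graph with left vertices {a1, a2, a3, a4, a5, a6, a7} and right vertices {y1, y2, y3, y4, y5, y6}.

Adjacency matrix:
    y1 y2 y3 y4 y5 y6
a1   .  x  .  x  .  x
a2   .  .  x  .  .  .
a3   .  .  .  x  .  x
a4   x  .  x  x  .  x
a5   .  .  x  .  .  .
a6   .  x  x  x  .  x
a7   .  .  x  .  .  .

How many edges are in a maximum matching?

5

One maximum matching: a1–y6, a2–y3, a3–y4, a4–y1, a6–y2.
The set {a2, a5, a7} has only 1 neighbour ({y3}), so by Hall's theorem at most 5 of the 7 left vertices can be matched.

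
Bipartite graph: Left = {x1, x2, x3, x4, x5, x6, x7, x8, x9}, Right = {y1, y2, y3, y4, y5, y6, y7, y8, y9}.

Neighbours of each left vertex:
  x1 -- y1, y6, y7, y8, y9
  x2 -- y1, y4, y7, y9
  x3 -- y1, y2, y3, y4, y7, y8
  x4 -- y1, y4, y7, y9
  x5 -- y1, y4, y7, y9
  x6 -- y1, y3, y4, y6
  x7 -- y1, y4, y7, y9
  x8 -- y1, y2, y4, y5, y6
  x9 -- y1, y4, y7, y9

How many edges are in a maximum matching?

8

A valid assignment of size 8: x1-y8, x2-y9, x3-y2, x4-y4, x5-y1, x6-y3, x7-y7, x8-y6.
The set {x2, x4, x5, x7, x9} has only 4 neighbours ({y1, y4, y7, y9}), so by Hall's theorem at most 8 of the 9 left vertices can be matched.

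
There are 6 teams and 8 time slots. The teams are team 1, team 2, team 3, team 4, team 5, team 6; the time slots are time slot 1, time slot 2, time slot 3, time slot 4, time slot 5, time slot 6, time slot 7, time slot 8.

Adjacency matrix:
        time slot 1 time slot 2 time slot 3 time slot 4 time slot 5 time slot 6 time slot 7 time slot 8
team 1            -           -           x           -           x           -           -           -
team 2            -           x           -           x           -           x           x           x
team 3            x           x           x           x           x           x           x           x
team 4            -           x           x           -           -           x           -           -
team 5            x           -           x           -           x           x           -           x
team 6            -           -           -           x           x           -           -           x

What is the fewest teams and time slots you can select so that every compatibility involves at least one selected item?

A maximum matching has 6 edges (e.g. team 1–time slot 3, team 2–time slot 7, team 3–time slot 5, team 4–time slot 2, team 5–time slot 8, team 6–time slot 4).
By König's theorem the minimum vertex cover has the same size. One such cover is {team 1, team 2, team 3, team 4, team 5, team 6}.

6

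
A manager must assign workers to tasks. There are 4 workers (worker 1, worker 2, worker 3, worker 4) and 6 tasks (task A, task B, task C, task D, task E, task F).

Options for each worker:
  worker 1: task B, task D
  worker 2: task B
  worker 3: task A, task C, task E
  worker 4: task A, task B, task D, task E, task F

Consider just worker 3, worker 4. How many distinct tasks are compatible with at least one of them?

6

The union of neighbours of {worker 3, worker 4} is {task A, task B, task C, task D, task E, task F}, which has 6 elements.
Since |N(S)| = 6 ≥ |S| = 2, Hall's condition holds for this subset.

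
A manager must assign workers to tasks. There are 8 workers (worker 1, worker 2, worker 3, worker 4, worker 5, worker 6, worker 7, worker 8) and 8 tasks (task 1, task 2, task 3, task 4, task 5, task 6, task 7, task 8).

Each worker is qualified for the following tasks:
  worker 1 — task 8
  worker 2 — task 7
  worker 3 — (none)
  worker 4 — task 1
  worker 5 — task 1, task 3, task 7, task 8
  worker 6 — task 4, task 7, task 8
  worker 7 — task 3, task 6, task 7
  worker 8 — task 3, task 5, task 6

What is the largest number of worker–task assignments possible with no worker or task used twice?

7

For example, pair worker 1–task 8, worker 2–task 7, worker 4–task 1, worker 5–task 3, worker 6–task 4, worker 7–task 6, worker 8–task 5.
The set {worker 3} has only 0 neighbours (∅), so by Hall's theorem at most 7 of the 8 workers can be matched.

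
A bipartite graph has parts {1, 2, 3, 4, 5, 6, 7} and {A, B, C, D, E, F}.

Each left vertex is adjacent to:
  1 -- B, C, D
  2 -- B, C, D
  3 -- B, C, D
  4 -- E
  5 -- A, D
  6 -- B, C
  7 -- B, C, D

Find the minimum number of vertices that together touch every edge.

{4, 5, B, C, D} is a vertex cover of size 5: every edge has an endpoint in this set.
No smaller cover exists because 1–D, 2–C, 3–B, 4–E, 5–A is a matching of size 5, and a cover must include an endpoint of each of these disjoint edges (König's theorem).

5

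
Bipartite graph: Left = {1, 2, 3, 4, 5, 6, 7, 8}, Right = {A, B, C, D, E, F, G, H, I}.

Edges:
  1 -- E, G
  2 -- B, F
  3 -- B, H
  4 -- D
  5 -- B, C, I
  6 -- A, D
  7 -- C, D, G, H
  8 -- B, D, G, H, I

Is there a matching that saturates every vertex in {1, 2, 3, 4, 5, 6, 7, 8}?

A valid assignment of size 8: 1-E, 2-F, 3-H, 4-D, 5-B, 6-A, 7-C, 8-G.
Every left vertex is matched, so this matching saturates all of them.

Yes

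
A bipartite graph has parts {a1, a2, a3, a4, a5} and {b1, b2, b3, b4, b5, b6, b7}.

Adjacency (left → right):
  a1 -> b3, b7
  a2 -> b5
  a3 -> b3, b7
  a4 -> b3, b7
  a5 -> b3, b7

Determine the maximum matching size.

For example, pair a1→b7, a2→b5, a3→b3.
The set {a1, a3, a4, a5} has only 2 neighbours ({b3, b7}), so by Hall's theorem at most 3 of the 5 left vertices can be matched.

3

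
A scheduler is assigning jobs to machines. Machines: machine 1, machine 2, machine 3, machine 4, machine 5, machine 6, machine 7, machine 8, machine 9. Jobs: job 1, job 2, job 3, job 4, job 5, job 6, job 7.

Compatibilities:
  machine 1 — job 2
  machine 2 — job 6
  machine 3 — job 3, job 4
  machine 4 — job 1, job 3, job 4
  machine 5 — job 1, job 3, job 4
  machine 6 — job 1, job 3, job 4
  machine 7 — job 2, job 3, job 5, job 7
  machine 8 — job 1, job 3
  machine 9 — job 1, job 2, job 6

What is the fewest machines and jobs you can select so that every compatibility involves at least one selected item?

6

The 6 edges machine 1–job 2, machine 2–job 6, machine 3–job 4, machine 4–job 1, machine 5–job 3, machine 7–job 5 form a matching, so any vertex cover needs at least 6 vertices (one per matched edge).
Conversely {machine 7, job 1, job 2, job 3, job 4, job 6} meets every edge and has exactly 6 vertices, so 6 is optimal.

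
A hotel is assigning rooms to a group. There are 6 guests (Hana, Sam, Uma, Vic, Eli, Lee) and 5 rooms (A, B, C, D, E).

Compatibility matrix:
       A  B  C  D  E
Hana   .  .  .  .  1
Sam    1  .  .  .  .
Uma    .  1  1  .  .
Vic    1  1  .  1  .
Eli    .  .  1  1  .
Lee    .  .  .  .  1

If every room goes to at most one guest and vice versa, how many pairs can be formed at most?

A valid assignment of size 5: Hana–E, Sam–A, Uma–B, Vic–D, Eli–C.
The set {Hana, Lee} has only 1 neighbour ({E}), so by Hall's theorem at most 5 of the 6 guests can be matched.

5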